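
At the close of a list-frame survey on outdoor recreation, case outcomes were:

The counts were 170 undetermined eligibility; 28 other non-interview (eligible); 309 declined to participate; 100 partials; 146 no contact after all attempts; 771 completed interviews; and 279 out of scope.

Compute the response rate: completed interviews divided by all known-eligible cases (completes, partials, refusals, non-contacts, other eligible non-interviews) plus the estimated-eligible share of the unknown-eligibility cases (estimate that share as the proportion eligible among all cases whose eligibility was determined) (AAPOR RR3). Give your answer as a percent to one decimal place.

51.6%

Num → 771
Determined eligible → 771 + 100 + 309 + 146 + 28 = 1354
e = 1354 / (1354 + 279) = 1354 / 1633 = 0.8291
Eligible share of unknowns → 0.8291 × 170 = 140.95
Denominator → 1354 + 140.95 = 1494.95
RR3 = 771 / 1494.95 = 0.5157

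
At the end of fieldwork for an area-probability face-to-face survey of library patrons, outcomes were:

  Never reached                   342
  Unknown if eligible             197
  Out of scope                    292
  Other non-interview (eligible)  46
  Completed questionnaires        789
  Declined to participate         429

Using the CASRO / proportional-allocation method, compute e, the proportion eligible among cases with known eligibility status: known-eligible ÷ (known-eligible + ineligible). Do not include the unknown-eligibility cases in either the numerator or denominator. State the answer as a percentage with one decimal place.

Eligible (known) = 789 + 429 + 342 + 46 = 1606
e = 1606 / (1606 + 292) = 1606 / 1898 = 0.8462

84.6%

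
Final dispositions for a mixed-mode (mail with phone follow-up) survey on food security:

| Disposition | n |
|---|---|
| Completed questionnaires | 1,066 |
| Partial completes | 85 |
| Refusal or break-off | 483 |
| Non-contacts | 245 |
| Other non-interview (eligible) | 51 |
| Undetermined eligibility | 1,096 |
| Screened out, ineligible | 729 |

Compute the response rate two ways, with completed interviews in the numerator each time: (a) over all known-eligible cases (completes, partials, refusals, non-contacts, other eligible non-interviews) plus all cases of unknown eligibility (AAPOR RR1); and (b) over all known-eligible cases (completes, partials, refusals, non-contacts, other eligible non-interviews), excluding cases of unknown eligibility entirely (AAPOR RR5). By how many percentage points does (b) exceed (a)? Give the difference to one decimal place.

20.0

Num = 1066
Denominator = 1066 + 85 + 483 + 245 + 51 + 1096 = 3026
RR1 = 1066 / 3026 = 0.3523
Denominator = 1066 + 85 + 483 + 245 + 51 = 1930
RR5 = 1066 / 1930 = 0.5523
Difference = 55.23 − 35.23 = 20.00 percentage points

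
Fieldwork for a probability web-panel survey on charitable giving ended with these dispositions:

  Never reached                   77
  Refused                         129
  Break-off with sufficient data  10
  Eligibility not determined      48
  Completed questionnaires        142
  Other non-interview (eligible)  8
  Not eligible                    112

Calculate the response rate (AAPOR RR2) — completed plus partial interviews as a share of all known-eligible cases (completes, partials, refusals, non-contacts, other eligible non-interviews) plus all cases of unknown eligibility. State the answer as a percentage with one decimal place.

Numerator → 142 + 10 = 152
Base → 142 + 10 + 129 + 77 + 8 + 48 = 414
RR2 = 152 / 414 = 0.3671

36.7%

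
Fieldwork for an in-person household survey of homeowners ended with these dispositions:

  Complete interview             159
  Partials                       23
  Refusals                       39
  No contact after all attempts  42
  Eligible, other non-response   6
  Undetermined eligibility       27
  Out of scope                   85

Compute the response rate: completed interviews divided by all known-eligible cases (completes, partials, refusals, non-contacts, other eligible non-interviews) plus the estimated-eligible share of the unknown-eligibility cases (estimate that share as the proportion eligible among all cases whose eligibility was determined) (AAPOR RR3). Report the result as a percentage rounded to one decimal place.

54.9%

Num → 159
Eligible (known) → 159 + 23 + 39 + 42 + 6 = 269
e = 269 / (269 + 85) = 269 / 354 = 0.7599
e × U → 0.7599 × 27 = 20.52
Denom → 269 + 20.52 = 289.52
RR3 = 159 / 289.52 = 0.5492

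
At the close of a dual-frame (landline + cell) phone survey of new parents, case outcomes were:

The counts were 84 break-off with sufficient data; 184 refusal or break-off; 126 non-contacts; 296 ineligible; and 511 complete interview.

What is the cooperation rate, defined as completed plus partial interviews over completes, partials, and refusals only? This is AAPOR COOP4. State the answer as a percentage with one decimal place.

Num: 511 + 84 = 595
Denom: 511 + 84 + 184 = 779
COOP4 = 595 / 779 = 0.7638

76.4%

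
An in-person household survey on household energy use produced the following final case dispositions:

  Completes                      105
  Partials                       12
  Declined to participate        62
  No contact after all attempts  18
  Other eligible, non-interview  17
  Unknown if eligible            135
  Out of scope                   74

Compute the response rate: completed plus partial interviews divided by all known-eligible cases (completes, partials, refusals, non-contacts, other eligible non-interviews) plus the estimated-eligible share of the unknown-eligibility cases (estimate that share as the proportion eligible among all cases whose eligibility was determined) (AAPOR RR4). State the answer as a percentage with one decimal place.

Num: 105 + 12 = 117
Eligible (known): 105 + 12 + 62 + 18 + 17 = 214
e = 214 / (214 + 74) = 214 / 288 = 0.7431
Estimated eligible among unknowns: 0.7431 × 135 = 100.32
Denom: 214 + 100.32 = 314.32
RR4 = 117 / 314.32 = 0.3722

37.2%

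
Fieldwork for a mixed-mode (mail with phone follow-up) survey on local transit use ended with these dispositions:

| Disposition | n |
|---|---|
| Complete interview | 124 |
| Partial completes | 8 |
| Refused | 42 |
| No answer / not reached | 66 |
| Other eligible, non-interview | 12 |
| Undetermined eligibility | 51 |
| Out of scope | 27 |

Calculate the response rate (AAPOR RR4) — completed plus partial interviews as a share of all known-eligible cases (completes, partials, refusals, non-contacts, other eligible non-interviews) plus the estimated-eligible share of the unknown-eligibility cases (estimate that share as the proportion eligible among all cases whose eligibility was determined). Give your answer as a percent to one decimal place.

44.3%

Num: 124 + 8 = 132
Determined eligible: 124 + 8 + 42 + 66 + 12 = 252
e = 252 / (252 + 27) = 252 / 279 = 0.9032
Eligible share of unknowns: 0.9032 × 51 = 46.06
Base: 252 + 46.06 = 298.06
RR4 = 132 / 298.06 = 0.4429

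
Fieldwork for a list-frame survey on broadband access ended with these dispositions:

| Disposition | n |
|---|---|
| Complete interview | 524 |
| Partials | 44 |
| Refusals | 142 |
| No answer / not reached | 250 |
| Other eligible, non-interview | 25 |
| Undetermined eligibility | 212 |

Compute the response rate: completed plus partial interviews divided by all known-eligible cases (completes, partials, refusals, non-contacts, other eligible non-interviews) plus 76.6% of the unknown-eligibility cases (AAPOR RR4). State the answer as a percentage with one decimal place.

49.5%

Num: 524 + 44 = 568
Known eligible: 524 + 44 + 142 + 250 + 25 = 985
Eligible share of unknowns: 0.7660 × 212 = 162.39
Base: 985 + 162.39 = 1147.39
RR4 = 568 / 1147.39 = 0.4950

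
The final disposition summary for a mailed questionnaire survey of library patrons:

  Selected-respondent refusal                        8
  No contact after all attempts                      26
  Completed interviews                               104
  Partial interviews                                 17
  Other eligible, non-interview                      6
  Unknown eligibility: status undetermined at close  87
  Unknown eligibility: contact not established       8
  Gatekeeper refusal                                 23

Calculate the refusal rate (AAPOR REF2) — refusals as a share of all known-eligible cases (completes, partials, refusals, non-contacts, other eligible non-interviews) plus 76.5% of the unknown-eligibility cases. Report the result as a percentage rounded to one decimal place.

12.1%

Refusals = 23 + 8 = 31
Unknown if eligible = 8 + 87 = 95
Numerator → 31
Known eligible → 104 + 17 + 31 + 26 + 6 = 184
Estimated eligible among unknowns → 0.7650 × 95 = 72.67
Denom → 184 + 72.67 = 256.67
REF2 = 31 / 256.67 = 0.1208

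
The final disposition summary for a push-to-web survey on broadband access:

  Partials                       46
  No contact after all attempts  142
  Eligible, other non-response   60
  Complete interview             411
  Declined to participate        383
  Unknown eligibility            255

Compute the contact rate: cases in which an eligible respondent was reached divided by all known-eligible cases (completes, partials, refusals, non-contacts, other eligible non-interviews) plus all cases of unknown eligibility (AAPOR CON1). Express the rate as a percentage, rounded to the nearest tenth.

69.4%

Numerator: 411 + 46 + 383 + 60 = 900
Denominator: 411 + 46 + 383 + 142 + 60 + 255 = 1297
CON1 = 900 / 1297 = 0.6939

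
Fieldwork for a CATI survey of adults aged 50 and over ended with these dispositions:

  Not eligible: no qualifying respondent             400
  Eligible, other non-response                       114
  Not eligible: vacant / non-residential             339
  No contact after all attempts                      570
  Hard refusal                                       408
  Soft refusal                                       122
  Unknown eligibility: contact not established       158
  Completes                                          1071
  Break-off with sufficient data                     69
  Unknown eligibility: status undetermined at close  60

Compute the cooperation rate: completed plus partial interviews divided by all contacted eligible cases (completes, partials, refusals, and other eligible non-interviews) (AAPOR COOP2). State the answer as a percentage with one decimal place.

Refusals = 408 + 122 = 530
Unknown if eligible = 158 + 60 = 218
Out of scope = 400 + 339 = 739
Top = 1071 + 69 = 1140
Base = 1071 + 69 + 530 + 114 = 1784
COOP2 = 1140 / 1784 = 0.6390

63.9%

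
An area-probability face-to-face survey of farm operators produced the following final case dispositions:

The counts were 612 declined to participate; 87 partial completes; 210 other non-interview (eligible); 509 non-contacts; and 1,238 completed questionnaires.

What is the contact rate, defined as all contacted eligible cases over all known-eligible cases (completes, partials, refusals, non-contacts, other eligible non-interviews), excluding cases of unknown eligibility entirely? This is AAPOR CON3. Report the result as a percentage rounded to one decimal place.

80.8%

Num = 1238 + 87 + 612 + 210 = 2147
Denominator = 1238 + 87 + 612 + 509 + 210 = 2656
CON3 = 2147 / 2656 = 0.8084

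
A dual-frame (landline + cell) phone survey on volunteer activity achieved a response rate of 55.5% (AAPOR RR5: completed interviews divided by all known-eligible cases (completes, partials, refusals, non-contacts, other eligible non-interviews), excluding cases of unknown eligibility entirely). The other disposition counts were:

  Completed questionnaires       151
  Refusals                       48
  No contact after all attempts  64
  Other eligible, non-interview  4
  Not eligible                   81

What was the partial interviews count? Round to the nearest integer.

5

RR5 = 151 / D = 0.555
D = 151 / 0.555 = 272.1
Remaining denominator categories sum to 267
partial interviews = 272.1 − 267 ≈ 5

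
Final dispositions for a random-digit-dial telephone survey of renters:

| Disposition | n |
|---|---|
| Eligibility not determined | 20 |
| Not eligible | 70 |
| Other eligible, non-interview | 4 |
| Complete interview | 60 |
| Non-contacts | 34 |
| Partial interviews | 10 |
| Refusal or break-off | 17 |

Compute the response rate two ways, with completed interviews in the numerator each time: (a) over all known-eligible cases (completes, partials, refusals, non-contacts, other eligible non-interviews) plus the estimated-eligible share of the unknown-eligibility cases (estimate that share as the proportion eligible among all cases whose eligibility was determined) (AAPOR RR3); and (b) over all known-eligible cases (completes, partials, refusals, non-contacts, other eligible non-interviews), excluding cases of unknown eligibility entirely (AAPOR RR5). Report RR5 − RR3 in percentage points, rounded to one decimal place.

4.5

Num → 60
Determined eligible → 60 + 10 + 17 + 34 + 4 = 125
e = 125 / (125 + 70) = 125 / 195 = 0.6410
Eligible share of unknowns → 0.6410 × 20 = 12.82
Base → 125 + 12.82 = 137.82
RR3 = 60 / 137.82 = 0.4354
Base → 60 + 10 + 17 + 34 + 4 = 125
RR5 = 60 / 125 = 0.4800
Difference = 48.00 − 43.54 = 4.46 percentage points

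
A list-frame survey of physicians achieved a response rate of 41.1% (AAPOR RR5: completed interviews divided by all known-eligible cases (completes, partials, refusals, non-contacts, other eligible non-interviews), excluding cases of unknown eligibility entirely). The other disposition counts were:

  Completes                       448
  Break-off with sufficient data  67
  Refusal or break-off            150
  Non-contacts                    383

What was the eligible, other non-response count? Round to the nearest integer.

42

RR5 = 448 / D = 0.411
D = 448 / 0.411 = 1090.0
Other denominator terms total 1048
eligible, other non-response = 1090.0 − 1048 ≈ 42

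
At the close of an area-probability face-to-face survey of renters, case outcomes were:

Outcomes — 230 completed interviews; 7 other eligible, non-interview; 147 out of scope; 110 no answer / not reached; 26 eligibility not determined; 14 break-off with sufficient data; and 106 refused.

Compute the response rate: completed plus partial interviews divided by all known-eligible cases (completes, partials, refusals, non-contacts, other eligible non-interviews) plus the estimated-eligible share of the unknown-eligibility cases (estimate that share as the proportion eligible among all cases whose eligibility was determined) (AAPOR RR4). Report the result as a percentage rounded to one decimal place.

Numerator → 230 + 14 = 244
Eligible (known) → 230 + 14 + 106 + 110 + 7 = 467
e = 467 / (467 + 147) = 467 / 614 = 0.7606
e × U → 0.7606 × 26 = 19.78
Denominator → 467 + 19.78 = 486.78
RR4 = 244 / 486.78 = 0.5013

50.1%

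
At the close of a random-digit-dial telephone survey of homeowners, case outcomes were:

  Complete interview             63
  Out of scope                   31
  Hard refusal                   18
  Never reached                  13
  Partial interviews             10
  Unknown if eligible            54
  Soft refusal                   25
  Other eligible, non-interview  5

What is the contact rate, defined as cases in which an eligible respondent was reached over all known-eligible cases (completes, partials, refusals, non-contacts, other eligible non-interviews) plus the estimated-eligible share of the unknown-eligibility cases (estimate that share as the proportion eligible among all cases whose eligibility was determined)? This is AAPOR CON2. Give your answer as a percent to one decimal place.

Declined to participate = 18 + 25 = 43
Num = 63 + 10 + 43 + 5 = 121
Eligible (known) = 63 + 10 + 43 + 13 + 5 = 134
e = 134 / (134 + 31) = 134 / 165 = 0.8121
e × U = 0.8121 × 54 = 43.85
Base = 134 + 43.85 = 177.85
CON2 = 121 / 177.85 = 0.6803

68.0%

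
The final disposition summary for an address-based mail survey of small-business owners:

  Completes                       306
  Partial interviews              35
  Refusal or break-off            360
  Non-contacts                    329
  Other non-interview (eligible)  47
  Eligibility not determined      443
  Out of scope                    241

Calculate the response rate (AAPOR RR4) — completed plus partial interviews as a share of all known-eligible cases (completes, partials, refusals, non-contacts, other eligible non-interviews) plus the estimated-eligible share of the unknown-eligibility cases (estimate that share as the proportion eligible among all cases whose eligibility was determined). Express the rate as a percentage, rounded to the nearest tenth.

23.7%

Numerator → 306 + 35 = 341
Known eligible → 306 + 35 + 360 + 329 + 47 = 1077
e = 1077 / (1077 + 241) = 1077 / 1318 = 0.8171
e × U → 0.8171 × 443 = 361.98
Base → 1077 + 361.98 = 1438.98
RR4 = 341 / 1438.98 = 0.2370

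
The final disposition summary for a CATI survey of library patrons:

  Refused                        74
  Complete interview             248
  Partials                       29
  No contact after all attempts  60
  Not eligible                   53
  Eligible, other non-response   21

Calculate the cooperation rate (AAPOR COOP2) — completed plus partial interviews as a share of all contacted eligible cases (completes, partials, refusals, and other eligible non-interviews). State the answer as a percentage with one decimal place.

Numerator: 248 + 29 = 277
Base: 248 + 29 + 74 + 21 = 372
COOP2 = 277 / 372 = 0.7446

74.5%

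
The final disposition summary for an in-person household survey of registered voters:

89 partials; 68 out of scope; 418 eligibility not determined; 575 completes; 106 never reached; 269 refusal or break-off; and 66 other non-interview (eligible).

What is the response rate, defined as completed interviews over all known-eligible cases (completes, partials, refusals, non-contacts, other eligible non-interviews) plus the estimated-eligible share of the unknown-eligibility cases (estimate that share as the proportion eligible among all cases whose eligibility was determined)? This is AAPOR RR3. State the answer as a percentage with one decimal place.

Numerator: 575
Eligible (known): 575 + 89 + 269 + 106 + 66 = 1105
e = 1105 / (1105 + 68) = 1105 / 1173 = 0.9420
Estimated eligible among unknowns: 0.9420 × 418 = 393.76
Denom: 1105 + 393.76 = 1498.76
RR3 = 575 / 1498.76 = 0.3837

38.4%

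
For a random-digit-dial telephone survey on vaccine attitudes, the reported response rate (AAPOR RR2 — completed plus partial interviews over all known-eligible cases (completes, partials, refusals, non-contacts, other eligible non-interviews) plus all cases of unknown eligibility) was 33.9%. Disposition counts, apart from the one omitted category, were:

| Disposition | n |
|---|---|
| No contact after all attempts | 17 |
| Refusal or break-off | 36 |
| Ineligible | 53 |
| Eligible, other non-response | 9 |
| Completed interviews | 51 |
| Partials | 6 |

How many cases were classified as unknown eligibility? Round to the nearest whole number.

49

Numerator → 51 + 6 = 57
RR2 = 57 / D = 0.339
D = 57 / 0.339 = 168.1
Rest of base = 119
unknown eligibility = 168.1 − 119 ≈ 49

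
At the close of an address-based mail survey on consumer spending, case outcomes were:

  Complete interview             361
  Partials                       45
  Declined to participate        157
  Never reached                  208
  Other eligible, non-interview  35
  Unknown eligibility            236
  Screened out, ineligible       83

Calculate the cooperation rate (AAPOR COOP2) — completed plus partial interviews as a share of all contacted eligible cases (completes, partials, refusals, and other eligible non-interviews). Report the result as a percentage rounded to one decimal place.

Num = 361 + 45 = 406
Base = 361 + 45 + 157 + 35 = 598
COOP2 = 406 / 598 = 0.6789

67.9%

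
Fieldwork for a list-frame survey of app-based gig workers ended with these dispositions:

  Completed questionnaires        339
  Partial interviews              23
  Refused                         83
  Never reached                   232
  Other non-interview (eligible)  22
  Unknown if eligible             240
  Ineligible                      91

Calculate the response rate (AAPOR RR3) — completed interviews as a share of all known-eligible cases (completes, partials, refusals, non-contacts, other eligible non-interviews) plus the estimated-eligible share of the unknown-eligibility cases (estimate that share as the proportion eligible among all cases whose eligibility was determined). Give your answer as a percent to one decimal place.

Num: 339
Known eligible: 339 + 23 + 83 + 232 + 22 = 699
e = 699 / (699 + 91) = 699 / 790 = 0.8848
e × U: 0.8848 × 240 = 212.35
Denominator: 699 + 212.35 = 911.35
RR3 = 339 / 911.35 = 0.3720

37.2%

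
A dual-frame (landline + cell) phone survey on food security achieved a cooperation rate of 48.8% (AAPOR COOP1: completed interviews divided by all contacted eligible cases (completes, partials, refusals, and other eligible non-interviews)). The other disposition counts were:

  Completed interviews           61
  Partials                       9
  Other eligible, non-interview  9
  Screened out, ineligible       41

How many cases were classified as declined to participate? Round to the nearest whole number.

46

COOP1 = 61 / D = 0.488
D = 61 / 0.488 = 125.0
Remaining denominator categories sum to 79
declined to participate = 125.0 − 79 ≈ 46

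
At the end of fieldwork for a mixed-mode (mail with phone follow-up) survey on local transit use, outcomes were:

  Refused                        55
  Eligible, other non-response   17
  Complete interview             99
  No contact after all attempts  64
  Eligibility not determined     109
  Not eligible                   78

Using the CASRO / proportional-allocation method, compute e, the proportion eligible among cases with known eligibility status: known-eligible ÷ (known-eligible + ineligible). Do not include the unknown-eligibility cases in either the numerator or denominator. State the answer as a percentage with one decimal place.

75.1%

Eligible (known): 99 + 55 + 64 + 17 = 235
e = 235 / (235 + 78) = 235 / 313 = 0.7508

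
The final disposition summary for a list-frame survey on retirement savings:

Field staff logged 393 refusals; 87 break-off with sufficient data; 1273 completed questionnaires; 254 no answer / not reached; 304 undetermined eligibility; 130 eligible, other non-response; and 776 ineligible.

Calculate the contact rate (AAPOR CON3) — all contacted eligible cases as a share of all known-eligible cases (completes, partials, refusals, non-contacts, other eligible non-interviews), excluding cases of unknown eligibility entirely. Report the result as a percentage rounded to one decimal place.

88.1%

Top → 1273 + 87 + 393 + 130 = 1883
Denominator → 1273 + 87 + 393 + 254 + 130 = 2137
CON3 = 1883 / 2137 = 0.8811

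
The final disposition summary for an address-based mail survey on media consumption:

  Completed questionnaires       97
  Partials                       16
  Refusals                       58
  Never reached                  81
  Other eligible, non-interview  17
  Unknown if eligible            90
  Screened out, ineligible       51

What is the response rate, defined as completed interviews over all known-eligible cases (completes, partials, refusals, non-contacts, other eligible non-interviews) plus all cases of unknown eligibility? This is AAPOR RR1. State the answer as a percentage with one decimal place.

27.0%

Num → 97
Denominator → 97 + 16 + 58 + 81 + 17 + 90 = 359
RR1 = 97 / 359 = 0.2702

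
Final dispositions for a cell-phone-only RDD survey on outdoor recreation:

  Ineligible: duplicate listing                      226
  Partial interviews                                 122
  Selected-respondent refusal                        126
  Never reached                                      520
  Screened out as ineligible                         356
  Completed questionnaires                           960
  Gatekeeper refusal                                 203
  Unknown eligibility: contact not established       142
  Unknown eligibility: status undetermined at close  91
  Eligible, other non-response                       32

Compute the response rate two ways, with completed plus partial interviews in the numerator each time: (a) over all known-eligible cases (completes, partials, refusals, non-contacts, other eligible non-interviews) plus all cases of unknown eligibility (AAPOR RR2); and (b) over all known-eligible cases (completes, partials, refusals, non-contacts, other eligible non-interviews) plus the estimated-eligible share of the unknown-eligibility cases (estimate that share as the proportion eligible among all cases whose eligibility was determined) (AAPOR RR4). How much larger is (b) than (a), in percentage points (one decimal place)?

Refusal or break-off = 203 + 126 = 329
Undetermined eligibility = 142 + 91 = 233
Not eligible = 356 + 226 = 582
Top: 960 + 122 = 1082
Base: 960 + 122 + 329 + 520 + 32 + 233 = 2196
RR2 = 1082 / 2196 = 0.4927
Known eligible: 960 + 122 + 329 + 520 + 32 = 1963
e = 1963 / (1963 + 582) = 1963 / 2545 = 0.7713
e × U: 0.7713 × 233 = 179.71
Base: 1963 + 179.71 = 2142.71
RR4 = 1082 / 2142.71 = 0.5050
Difference = 50.50 − 49.27 = 1.23 percentage points

1.2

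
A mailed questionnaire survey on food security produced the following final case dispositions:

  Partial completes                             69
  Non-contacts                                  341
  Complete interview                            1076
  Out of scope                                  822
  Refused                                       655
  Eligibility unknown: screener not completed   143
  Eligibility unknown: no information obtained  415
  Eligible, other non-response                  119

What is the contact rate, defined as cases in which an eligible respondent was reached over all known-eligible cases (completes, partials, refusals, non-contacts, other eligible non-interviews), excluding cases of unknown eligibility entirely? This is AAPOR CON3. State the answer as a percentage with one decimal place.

Unknown if eligible = 143 + 415 = 558
Top: 1076 + 69 + 655 + 119 = 1919
Denominator: 1076 + 69 + 655 + 341 + 119 = 2260
CON3 = 1919 / 2260 = 0.8491

84.9%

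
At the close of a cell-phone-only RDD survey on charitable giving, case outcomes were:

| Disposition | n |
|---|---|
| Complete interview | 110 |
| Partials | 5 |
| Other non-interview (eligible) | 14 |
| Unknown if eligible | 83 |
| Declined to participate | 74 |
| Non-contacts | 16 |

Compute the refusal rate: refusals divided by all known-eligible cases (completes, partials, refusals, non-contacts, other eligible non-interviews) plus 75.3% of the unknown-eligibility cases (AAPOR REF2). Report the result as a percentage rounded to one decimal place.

26.3%

Numerator: 74
Known eligible: 110 + 5 + 74 + 16 + 14 = 219
Estimated eligible among unknowns: 0.7530 × 83 = 62.50
Denom: 219 + 62.50 = 281.50
REF2 = 74 / 281.50 = 0.2629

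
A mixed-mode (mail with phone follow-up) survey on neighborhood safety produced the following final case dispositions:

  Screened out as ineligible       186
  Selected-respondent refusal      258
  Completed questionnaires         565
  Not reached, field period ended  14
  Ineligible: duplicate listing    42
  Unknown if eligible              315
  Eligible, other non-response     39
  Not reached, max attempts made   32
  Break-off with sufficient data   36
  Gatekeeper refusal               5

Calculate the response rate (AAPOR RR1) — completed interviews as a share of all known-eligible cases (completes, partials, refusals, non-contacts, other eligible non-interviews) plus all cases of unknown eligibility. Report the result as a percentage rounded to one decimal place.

Refusals = 5 + 258 = 263
No contact after all attempts = 14 + 32 = 46
Out of scope = 186 + 42 = 228
Top: 565
Base: 565 + 36 + 263 + 46 + 39 + 315 = 1264
RR1 = 565 / 1264 = 0.4470

44.7%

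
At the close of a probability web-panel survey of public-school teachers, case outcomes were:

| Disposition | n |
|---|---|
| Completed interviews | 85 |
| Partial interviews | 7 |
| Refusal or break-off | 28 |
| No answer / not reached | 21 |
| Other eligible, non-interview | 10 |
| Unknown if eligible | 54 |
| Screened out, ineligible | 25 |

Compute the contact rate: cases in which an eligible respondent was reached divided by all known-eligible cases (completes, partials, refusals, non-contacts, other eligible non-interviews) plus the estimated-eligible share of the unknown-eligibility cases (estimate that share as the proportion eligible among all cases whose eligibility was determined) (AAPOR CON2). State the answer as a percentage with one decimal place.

65.9%

Numerator → 85 + 7 + 28 + 10 = 130
Known eligible → 85 + 7 + 28 + 21 + 10 = 151
e = 151 / (151 + 25) = 151 / 176 = 0.8580
e × U → 0.8580 × 54 = 46.33
Denom → 151 + 46.33 = 197.33
CON2 = 130 / 197.33 = 0.6588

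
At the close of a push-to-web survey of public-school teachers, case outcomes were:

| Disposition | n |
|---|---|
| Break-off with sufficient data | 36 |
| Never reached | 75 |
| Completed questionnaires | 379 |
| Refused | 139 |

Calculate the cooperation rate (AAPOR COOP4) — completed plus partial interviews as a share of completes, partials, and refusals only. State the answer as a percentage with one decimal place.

Top = 379 + 36 = 415
Denominator = 379 + 36 + 139 = 554
COOP4 = 415 / 554 = 0.7491

74.9%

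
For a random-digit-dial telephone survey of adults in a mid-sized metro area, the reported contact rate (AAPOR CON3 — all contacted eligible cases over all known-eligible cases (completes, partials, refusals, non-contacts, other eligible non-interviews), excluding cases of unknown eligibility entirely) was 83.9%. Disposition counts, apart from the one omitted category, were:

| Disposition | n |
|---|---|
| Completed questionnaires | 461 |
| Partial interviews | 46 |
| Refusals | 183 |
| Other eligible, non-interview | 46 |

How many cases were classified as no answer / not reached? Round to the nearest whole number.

Num: 461 + 46 + 183 + 46 = 736
CON3 = 736 / D = 0.839
D = 736 / 0.839 = 877.2
Rest of base = 736
no answer / not reached = 877.2 − 736 ≈ 141

141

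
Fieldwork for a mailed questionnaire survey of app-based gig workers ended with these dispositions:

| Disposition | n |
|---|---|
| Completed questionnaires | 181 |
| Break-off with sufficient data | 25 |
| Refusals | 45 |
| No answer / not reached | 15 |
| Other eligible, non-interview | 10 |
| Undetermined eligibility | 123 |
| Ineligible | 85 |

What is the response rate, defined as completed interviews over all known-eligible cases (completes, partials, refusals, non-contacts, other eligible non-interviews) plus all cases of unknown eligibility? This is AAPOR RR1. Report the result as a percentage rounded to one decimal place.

Num → 181
Base → 181 + 25 + 45 + 15 + 10 + 123 = 399
RR1 = 181 / 399 = 0.4536

45.4%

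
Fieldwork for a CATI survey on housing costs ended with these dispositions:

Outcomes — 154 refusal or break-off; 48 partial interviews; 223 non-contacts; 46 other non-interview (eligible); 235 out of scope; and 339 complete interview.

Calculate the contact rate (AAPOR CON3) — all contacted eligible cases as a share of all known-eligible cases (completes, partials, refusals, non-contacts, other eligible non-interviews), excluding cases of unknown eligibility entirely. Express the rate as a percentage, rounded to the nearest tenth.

Num → 339 + 48 + 154 + 46 = 587
Base → 339 + 48 + 154 + 223 + 46 = 810
CON3 = 587 / 810 = 0.7247

72.5%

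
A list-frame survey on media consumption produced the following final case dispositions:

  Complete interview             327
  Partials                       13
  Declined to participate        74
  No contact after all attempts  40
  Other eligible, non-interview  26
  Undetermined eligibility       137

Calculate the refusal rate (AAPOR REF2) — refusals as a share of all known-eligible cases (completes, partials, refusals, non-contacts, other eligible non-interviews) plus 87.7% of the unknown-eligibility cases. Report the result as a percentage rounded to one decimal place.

12.3%

Numerator → 74
Eligible (known) → 327 + 13 + 74 + 40 + 26 = 480
e × U → 0.8770 × 137 = 120.15
Denominator → 480 + 120.15 = 600.15
REF2 = 74 / 600.15 = 0.1233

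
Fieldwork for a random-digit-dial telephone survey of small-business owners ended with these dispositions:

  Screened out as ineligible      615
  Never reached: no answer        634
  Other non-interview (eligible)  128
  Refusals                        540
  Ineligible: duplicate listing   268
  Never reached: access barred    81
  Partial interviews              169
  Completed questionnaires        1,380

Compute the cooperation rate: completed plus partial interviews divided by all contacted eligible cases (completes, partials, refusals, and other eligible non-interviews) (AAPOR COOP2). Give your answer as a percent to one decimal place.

No contact after all attempts = 634 + 81 = 715
Out of scope = 615 + 268 = 883
Numerator = 1380 + 169 = 1549
Denom = 1380 + 169 + 540 + 128 = 2217
COOP2 = 1549 / 2217 = 0.6987

69.9%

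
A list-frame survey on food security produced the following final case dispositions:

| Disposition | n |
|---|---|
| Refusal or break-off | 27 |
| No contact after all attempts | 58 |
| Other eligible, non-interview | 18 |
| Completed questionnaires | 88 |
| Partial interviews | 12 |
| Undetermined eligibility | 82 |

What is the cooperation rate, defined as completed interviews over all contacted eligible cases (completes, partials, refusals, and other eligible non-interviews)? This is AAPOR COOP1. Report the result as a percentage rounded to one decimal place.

Num = 88
Denom = 88 + 12 + 27 + 18 = 145
COOP1 = 88 / 145 = 0.6069

60.7%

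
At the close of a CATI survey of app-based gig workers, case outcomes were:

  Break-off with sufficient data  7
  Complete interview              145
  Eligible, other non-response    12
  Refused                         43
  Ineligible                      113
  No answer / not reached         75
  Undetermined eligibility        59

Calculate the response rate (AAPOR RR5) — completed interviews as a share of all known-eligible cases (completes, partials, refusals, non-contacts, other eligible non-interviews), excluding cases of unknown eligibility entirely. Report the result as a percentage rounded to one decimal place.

Top → 145
Base → 145 + 7 + 43 + 75 + 12 = 282
RR5 = 145 / 282 = 0.5142

51.4%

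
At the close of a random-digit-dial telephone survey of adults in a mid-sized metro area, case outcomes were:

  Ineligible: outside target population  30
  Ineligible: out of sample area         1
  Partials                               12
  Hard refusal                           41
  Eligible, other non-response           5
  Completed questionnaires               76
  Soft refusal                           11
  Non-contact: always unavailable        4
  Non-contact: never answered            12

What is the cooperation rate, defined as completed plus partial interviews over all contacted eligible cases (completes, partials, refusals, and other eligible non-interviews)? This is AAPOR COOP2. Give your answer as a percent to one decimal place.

60.7%

Refusals = 41 + 11 = 52
Non-contacts = 12 + 4 = 16
Screened out, ineligible = 30 + 1 = 31
Numerator: 76 + 12 = 88
Denom: 76 + 12 + 52 + 5 = 145
COOP2 = 88 / 145 = 0.6069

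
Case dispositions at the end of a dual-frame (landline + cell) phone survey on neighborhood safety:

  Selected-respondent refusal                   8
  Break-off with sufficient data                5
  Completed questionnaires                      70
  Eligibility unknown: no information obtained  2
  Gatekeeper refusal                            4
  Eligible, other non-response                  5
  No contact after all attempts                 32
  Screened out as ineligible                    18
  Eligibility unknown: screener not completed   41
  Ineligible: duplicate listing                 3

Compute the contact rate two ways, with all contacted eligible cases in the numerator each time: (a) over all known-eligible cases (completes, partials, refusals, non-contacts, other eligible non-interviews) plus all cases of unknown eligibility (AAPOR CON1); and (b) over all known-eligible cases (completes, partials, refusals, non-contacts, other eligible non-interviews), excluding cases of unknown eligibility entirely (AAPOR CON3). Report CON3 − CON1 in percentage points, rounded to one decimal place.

Refusal or break-off = 4 + 8 = 12
Eligibility not determined = 41 + 2 = 43
Not eligible = 18 + 3 = 21
Num: 70 + 5 + 12 + 5 = 92
Base: 70 + 5 + 12 + 32 + 5 + 43 = 167
CON1 = 92 / 167 = 0.5509
Base: 70 + 5 + 12 + 32 + 5 = 124
CON3 = 92 / 124 = 0.7419
Difference = 74.19 − 55.09 = 19.10 percentage points

19.1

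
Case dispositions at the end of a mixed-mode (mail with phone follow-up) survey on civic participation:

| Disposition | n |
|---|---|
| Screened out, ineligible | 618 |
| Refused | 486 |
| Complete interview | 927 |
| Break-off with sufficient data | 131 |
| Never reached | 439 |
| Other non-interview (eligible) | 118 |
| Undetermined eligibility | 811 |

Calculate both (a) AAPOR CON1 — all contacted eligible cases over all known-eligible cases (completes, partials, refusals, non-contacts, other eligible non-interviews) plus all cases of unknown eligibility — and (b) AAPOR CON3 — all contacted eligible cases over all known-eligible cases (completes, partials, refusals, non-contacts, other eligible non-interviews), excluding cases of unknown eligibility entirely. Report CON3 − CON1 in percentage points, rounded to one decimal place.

22.0

Num → 927 + 131 + 486 + 118 = 1662
Denom → 927 + 131 + 486 + 439 + 118 + 811 = 2912
CON1 = 1662 / 2912 = 0.5707
Denom → 927 + 131 + 486 + 439 + 118 = 2101
CON3 = 1662 / 2101 = 0.7911
Difference = 79.11 − 57.07 = 22.04 percentage points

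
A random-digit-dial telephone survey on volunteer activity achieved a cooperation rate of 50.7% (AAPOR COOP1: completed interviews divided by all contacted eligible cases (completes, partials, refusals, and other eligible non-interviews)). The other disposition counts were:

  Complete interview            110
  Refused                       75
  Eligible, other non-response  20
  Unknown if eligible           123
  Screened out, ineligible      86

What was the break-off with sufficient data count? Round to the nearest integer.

12

COOP1 = 110 / D = 0.507
D = 110 / 0.507 = 217.0
Rest of base = 205
break-off with sufficient data = 217.0 − 205 ≈ 12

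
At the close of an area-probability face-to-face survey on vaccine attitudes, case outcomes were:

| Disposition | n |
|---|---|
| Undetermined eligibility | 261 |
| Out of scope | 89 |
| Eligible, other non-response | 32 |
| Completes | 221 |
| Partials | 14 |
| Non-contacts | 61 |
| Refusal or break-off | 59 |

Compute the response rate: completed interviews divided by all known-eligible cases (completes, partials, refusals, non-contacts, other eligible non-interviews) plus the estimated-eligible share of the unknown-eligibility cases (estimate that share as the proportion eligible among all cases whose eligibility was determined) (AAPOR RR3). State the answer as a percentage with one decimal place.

Numerator → 221
Known eligible → 221 + 14 + 59 + 61 + 32 = 387
e = 387 / (387 + 89) = 387 / 476 = 0.8130
Eligible share of unknowns → 0.8130 × 261 = 212.19
Base → 387 + 212.19 = 599.19
RR3 = 221 / 599.19 = 0.3688

36.9%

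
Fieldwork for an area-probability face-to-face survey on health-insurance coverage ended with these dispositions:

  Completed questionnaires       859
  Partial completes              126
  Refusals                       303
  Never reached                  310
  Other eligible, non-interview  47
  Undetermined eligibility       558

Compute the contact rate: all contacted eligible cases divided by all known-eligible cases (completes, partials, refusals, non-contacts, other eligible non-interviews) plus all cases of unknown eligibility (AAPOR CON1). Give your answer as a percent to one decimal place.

60.6%

Numerator → 859 + 126 + 303 + 47 = 1335
Base → 859 + 126 + 303 + 310 + 47 + 558 = 2203
CON1 = 1335 / 2203 = 0.6060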